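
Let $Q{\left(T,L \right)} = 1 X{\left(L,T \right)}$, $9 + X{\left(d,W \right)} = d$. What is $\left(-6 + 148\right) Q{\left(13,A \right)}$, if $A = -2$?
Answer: $-1562$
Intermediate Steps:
$X{\left(d,W \right)} = -9 + d$
$Q{\left(T,L \right)} = -9 + L$ ($Q{\left(T,L \right)} = 1 \left(-9 + L\right) = -9 + L$)
$\left(-6 + 148\right) Q{\left(13,A \right)} = \left(-6 + 148\right) \left(-9 - 2\right) = 142 \left(-11\right) = -1562$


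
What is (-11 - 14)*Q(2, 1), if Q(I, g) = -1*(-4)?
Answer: -100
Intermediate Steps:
Q(I, g) = 4
(-11 - 14)*Q(2, 1) = (-11 - 14)*4 = -25*4 = -100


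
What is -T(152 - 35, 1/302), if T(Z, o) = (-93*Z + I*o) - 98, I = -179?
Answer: 3315837/302 ≈ 10980.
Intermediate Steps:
T(Z, o) = -98 - 179*o - 93*Z (T(Z, o) = (-93*Z - 179*o) - 98 = (-179*o - 93*Z) - 98 = -98 - 179*o - 93*Z)
-T(152 - 35, 1/302) = -(-98 - 179/302 - 93*(152 - 35)) = -(-98 - 179*1/302 - 93*117) = -(-98 - 179/302 - 10881) = -1*(-3315837/302) = 3315837/302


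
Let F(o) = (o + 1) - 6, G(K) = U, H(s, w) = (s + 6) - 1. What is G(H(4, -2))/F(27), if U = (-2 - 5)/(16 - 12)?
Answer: -7/88 ≈ -0.079545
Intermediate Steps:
U = -7/4 ≈ -1.7500
H(s, w) = 5 + s (H(s, w) = (6 + s) - 1 = 5 + s)
G(K) = -7/4
F(o) = -5 + o (F(o) = (1 + o) - 6 = -5 + o)
G(H(4, -2))/F(27) = -7/(4*(-5 + 27)) = -7/4/22 = -7/4*1/22 = -7/88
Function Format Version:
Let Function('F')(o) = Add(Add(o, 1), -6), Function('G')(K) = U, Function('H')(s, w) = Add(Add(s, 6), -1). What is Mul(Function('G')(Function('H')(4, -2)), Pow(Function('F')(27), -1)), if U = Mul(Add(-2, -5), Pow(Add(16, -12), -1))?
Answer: Rational(-7, 88) ≈ -0.079545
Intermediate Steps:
U = Rational(-7, 4) (U = Mul(-7, Pow(4, -1)) = Mul(-7, Rational(1, 4)) = Rational(-7, 4) ≈ -1.7500)
Function('H')(s, w) = Add(5, s) (Function('H')(s, w) = Add(Add(6, s), -1) = Add(5, s))
Function('G')(K) = Rational(-7, 4)
Function('F')(o) = Add(-5, o) (Function('F')(o) = Add(Add(1, o), -6) = Add(-5, o))
Mul(Function('G')(Function('H')(4, -2)), Pow(Function('F')(27), -1)) = Mul(Rational(-7, 4), Pow(Add(-5, 27), -1)) = Mul(Rational(-7, 4), Pow(22, -1)) = Mul(Rational(-7, 4), Rational(1, 22)) = Rational(-7, 88)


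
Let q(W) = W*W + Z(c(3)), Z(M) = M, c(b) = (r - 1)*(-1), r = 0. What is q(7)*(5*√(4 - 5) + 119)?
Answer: 5950 + 250*I ≈ 5950.0 + 250.0*I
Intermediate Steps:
c(b) = 1 (c(b) = (0 - 1)*(-1) = -1*(-1) = 1)
q(W) = 1 + W² (q(W) = W*W + 1 = W² + 1 = 1 + W²)
q(7)*(5*√(4 - 5) + 119) = (1 + 7²)*(5*√(4 - 5) + 119) = (1 + 49)*(5*√(-1) + 119) = 50*(5*I + 119) = 50*(119 + 5*I) = 5950 + 250*I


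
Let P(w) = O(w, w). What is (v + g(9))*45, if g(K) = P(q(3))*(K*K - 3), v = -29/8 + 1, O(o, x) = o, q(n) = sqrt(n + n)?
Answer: -945/8 + 3510*sqrt(6) ≈ 8479.6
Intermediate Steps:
q(n) = sqrt(2)*sqrt(n) (q(n) = sqrt(2*n) = sqrt(2)*sqrt(n))
P(w) = w
v = -21/8 (v = -29*1/8 + 1 = -29/8 + 1 = -21/8 ≈ -2.6250)
g(K) = sqrt(6)*(-3 + K**2) (g(K) = (sqrt(2)*sqrt(3))*(K*K - 3) = sqrt(6)*(K**2 - 3) = sqrt(6)*(-3 + K**2))
(v + g(9))*45 = (-21/8 + sqrt(6)*(-3 + 9**2))*45 = (-21/8 + sqrt(6)*(-3 + 81))*45 = (-21/8 + sqrt(6)*78)*45 = (-21/8 + 78*sqrt(6))*45 = -945/8 + 3510*sqrt(6)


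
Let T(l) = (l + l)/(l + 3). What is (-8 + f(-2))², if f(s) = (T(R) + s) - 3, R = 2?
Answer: 3721/25 ≈ 148.84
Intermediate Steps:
T(l) = 2*l/(3 + l) (T(l) = (2*l)/(3 + l) = 2*l/(3 + l))
f(s) = -11/5 + s (f(s) = (2*2/(3 + 2) + s) - 3 = (2*2/5 + s) - 3 = (2*2*(⅕) + s) - 3 = (⅘ + s) - 3 = -11/5 + s)
(-8 + f(-2))² = (-8 + (-11/5 - 2))² = (-8 - 21/5)² = (-61/5)² = 3721/25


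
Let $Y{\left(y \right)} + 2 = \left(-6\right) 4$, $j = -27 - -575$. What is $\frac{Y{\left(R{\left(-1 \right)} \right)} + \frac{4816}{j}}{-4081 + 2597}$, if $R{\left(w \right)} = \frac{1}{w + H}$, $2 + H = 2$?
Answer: $\frac{1179}{101654} \approx 0.011598$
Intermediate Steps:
$H = 0$ ($H = -2 + 2 = 0$)
$j = 548$ ($j = -27 + 575 = 548$)
$R{\left(w \right)} = \frac{1}{w}$ ($R{\left(w \right)} = \frac{1}{w + 0} = \frac{1}{w}$)
$Y{\left(y \right)} = -26$ ($Y{\left(y \right)} = -2 - 24 = -26$)
$\frac{Y{\left(R{\left(-1 \right)} \right)} + \frac{4816}{j}}{-4081 + 2597} = \frac{-26 + \frac{4816}{548}}{-4081 + 2597} = \frac{-26 + 4816 \cdot \frac{1}{548}}{-1484} = \left(-26 + \frac{1204}{137}\right) \left(- \frac{1}{1484}\right) = \left(- \frac{2358}{137}\right) \left(- \frac{1}{1484}\right) = \frac{1179}{101654}$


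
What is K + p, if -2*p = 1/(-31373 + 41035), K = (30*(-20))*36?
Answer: -417398401/19324 ≈ -21600.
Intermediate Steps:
K = -21600 (K = -600*36 = -21600)
p = -1/19324 (p = -1/(2*(-31373 + 41035)) = -½/9662 = -½*1/9662 = -1/19324 ≈ -5.1749e-5)
K + p = -21600 - 1/19324 = -417398401/19324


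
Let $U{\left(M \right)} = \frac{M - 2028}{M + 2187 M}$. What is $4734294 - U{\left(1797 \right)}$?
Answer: $\frac{6204822528005}{1310612} \approx 4.7343 \cdot 10^{6}$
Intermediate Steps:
$U{\left(M \right)} = \frac{-2028 + M}{2188 M}$
$4734294 - U{\left(1797 \right)} = 4734294 - \frac{-2028 + 1797}{2188 \cdot 1797} = 4734294 - \frac{1}{2188} \cdot \frac{1}{1797} \left(-231\right) = 4734294 - - \frac{77}{1310612} = 4734294 + \frac{77}{1310612} = \frac{6204822528005}{1310612}$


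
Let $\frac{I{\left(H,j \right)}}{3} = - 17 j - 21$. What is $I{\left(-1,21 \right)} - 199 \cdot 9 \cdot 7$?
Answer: $-13671$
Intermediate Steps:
$I{\left(H,j \right)} = -63 - 51 j$ ($I{\left(H,j \right)} = 3 \left(- 17 j - 21\right) = 3 \left(-21 - 17 j\right) = -63 - 51 j$)
$I{\left(-1,21 \right)} - 199 \cdot 9 \cdot 7 = \left(-63 - 1071\right) - 199 \cdot 9 \cdot 7 = \left(-63 - 1071\right) - 12537 = -1134 - 12537 = -13671$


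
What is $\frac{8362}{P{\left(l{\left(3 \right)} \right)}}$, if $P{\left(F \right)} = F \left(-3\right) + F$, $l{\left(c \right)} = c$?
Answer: $- \frac{4181}{3} \approx -1393.7$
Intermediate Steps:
$P{\left(F \right)} = - 2 F$ ($P{\left(F \right)} = - 3 F + F = - 2 F$)
$\frac{8362}{P{\left(l{\left(3 \right)} \right)}} = \frac{8362}{\left(-2\right) 3} = \frac{8362}{-6} = 8362 \left(- \frac{1}{6}\right) = - \frac{4181}{3}$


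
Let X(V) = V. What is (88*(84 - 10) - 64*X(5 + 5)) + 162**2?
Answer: 32116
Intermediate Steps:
(88*(84 - 10) - 64*X(5 + 5)) + 162**2 = (88*(84 - 10) - 64*(5 + 5)) + 162**2 = (88*74 - 64*10) + 26244 = (6512 - 640) + 26244 = 5872 + 26244 = 32116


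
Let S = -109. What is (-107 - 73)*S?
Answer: 19620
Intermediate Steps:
(-107 - 73)*S = (-107 - 73)*(-109) = -180*(-109) = 19620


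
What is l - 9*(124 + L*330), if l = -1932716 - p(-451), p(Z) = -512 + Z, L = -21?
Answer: -1870499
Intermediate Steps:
l = -1931753 (l = -1932716 - (-512 - 451) = -1932716 - 1*(-963) = -1932716 + 963 = -1931753)
l - 9*(124 + L*330) = -1931753 - 9*(124 - 21*330) = -1931753 - 9*(124 - 6930) = -1931753 - 9*(-6806) = -1931753 + 61254 = -1870499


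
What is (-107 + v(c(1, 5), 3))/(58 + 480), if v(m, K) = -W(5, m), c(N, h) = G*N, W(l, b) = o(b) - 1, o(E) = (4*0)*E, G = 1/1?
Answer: -53/269 ≈ -0.19703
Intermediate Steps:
G = 1
o(E) = 0 (o(E) = 0*E = 0)
W(l, b) = -1 (W(l, b) = 0 - 1 = -1)
c(N, h) = N (c(N, h) = 1*N = N)
v(m, K) = 1 (v(m, K) = -1*(-1) = 1)
(-107 + v(c(1, 5), 3))/(58 + 480) = (-107 + 1)/(58 + 480) = -106/538 = -106*1/538 = -53/269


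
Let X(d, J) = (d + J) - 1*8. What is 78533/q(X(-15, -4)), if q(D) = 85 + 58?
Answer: 6041/11 ≈ 549.18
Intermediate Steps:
X(d, J) = -8 + J + d (X(d, J) = (J + d) - 8 = -8 + J + d)
q(D) = 143
78533/q(X(-15, -4)) = 78533/143 = 78533*(1/143) = 6041/11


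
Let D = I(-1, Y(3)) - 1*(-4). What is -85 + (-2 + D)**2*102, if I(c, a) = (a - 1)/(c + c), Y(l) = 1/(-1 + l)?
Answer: 3451/8 ≈ 431.38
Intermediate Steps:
I(c, a) = (-1 + a)/(2*c) (I(c, a) = (-1 + a)/((2*c)) = (-1 + a)*(1/(2*c)) = (-1 + a)/(2*c))
D = 17/4 (D = (1/2)*(-1 + 1/(-1 + 3))/(-1) - 1*(-4) = (1/2)*(-1)*(-1 + 1/2) + 4 = (1/2)*(-1)*(-1/2) + 4 = 1/4 + 4 = 17/4 ≈ 4.2500)
-85 + (-2 + D)**2*102 = -85 + (-2 + 17/4)**2*102 = -85 + (9/4)**2*102 = -85 + (81/16)*102 = -85 + 4131/8 = 3451/8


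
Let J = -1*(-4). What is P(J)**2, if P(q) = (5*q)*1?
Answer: 400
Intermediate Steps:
J = 4
P(q) = 5*q
P(J)**2 = (5*4)**2 = 20**2 = 400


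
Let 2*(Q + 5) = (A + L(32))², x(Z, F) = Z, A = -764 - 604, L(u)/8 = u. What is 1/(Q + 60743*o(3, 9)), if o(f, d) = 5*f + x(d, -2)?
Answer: 1/2076099 ≈ 4.8167e-7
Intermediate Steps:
L(u) = 8*u
A = -1368
Q = 618267 (Q = -5 + (-1368 + 8*32)²/2 = -5 + (-1368 + 256)²/2 = -5 + (½)*(-1112)² = -5 + (½)*1236544 = -5 + 618272 = 618267)
o(f, d) = d + 5*f (o(f, d) = 5*f + d = d + 5*f)
1/(Q + 60743*o(3, 9)) = 1/(618267 + 60743*(9 + 5*3)) = 1/(618267 + 60743*(9 + 15)) = 1/(618267 + 60743*24) = 1/(618267 + 1457832) = 1/2076099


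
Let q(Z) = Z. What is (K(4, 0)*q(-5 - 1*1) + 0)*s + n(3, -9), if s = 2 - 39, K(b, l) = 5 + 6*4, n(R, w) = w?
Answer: 6429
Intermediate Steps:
K(b, l) = 29 (K(b, l) = 5 + 24 = 29)
s = -37
(K(4, 0)*q(-5 - 1*1) + 0)*s + n(3, -9) = (29*(-5 - 1*1) + 0)*(-37) - 9 = (29*(-5 - 1) + 0)*(-37) - 9 = (29*(-6) + 0)*(-37) - 9 = (-174 + 0)*(-37) - 9 = -174*(-37) - 9 = 6438 - 9 = 6429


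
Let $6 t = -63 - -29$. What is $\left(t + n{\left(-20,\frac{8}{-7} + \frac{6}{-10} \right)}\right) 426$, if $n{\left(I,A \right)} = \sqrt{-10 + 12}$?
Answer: $-2414 + 426 \sqrt{2} \approx -1811.5$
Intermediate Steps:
$t = - \frac{17}{3}$ ($t = \frac{-63 - -29}{6} = \frac{-63 + 29}{6} = \frac{1}{6} \left(-34\right) = - \frac{17}{3} \approx -5.6667$)
$n{\left(I,A \right)} = \sqrt{2}$
$\left(t + n{\left(-20,\frac{8}{-7} + \frac{6}{-10} \right)}\right) 426 = \left(- \frac{17}{3} + \sqrt{2}\right) 426 = -2414 + 426 \sqrt{2}$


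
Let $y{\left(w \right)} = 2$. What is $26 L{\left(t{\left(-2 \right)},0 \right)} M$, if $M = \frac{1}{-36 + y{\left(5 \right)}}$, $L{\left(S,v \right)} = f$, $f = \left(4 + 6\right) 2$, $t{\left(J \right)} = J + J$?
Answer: $- \frac{260}{17} \approx -15.294$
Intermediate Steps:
$t{\left(J \right)} = 2 J$
$f = 20$ ($f = 10 \cdot 2 = 20$)
$L{\left(S,v \right)} = 20$
$M = - \frac{1}{34}$ ($M = \frac{1}{-36 + 2} = \frac{1}{-34} = - \frac{1}{34} \approx -0.029412$)
$26 L{\left(t{\left(-2 \right)},0 \right)} M = 26 \cdot 20 \left(- \frac{1}{34}\right) = 520 \left(- \frac{1}{34}\right) = - \frac{260}{17}$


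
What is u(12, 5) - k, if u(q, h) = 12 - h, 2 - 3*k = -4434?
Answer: -4415/3 ≈ -1471.7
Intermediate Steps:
k = 4436/3 (k = ⅔ - ⅓*(-4434) = ⅔ + 1478 = 4436/3 ≈ 1478.7)
u(12, 5) - k = (12 - 1*5) - 1*4436/3 = (12 - 5) - 4436/3 = 7 - 4436/3 = -4415/3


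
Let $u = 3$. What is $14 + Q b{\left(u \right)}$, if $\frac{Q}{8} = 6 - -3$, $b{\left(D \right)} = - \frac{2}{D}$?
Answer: $-34$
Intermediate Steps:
$Q = 72$ ($Q = 8 \left(6 - -3\right) = 8 \left(6 + 3\right) = 8 \cdot 9 = 72$)
$14 + Q b{\left(u \right)} = 14 + 72 \left(- \frac{2}{3}\right) = 14 - 48 = -34$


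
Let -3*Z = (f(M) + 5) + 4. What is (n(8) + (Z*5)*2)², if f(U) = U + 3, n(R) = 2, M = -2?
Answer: 8836/9 ≈ 981.78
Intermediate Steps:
f(U) = 3 + U
Z = -10/3 (Z = -(((3 - 2) + 5) + 4)/3 = -((1 + 5) + 4)/3 = -(6 + 4)/3 = -⅓*10 = -10/3 ≈ -3.3333)
(n(8) + (Z*5)*2)² = (2 - 10/3*5*2)² = (2 - 50/3*2)² = (2 - 100/3)² = (-94/3)² = 8836/9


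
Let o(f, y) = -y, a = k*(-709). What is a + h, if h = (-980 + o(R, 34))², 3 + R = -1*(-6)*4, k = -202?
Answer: 1171414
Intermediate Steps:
R = 21 (R = -3 - 1*(-6)*4 = -3 + 6*4 = -3 + 24 = 21)
a = 143218 (a = -202*(-709) = 143218)
h = 1028196 (h = (-980 - 1*34)² = (-980 - 34)² = (-1014)² = 1028196)
a + h = 143218 + 1028196 = 1171414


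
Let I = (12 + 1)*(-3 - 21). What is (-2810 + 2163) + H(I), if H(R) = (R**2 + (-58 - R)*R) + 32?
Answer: 17481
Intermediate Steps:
I = -312 (I = 13*(-24) = -312)
H(R) = 32 + R**2 + R*(-58 - R) (H(R) = (R**2 + R*(-58 - R)) + 32 = 32 + R**2 + R*(-58 - R))
(-2810 + 2163) + H(I) = (-2810 + 2163) + (32 - 58*(-312)) = -647 + (32 + 18096) = -647 + 18128 = 17481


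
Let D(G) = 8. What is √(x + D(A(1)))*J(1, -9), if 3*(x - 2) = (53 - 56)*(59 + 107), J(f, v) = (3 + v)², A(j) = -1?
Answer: 72*I*√39 ≈ 449.64*I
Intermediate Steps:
x = -164 (x = 2 + ((53 - 56)*(59 + 107))/3 = 2 + (-3*166)/3 = 2 + (⅓)*(-498) = 2 - 166 = -164)
√(x + D(A(1)))*J(1, -9) = √(-164 + 8)*(3 - 9)² = √(-156)*(-6)² = (2*I*√39)*36 = 72*I*√39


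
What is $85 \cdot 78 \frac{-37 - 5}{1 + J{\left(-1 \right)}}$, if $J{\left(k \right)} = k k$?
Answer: $-139230$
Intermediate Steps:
$J{\left(k \right)} = k^{2}$
$85 \cdot 78 \frac{-37 - 5}{1 + J{\left(-1 \right)}} = 85 \cdot 78 \frac{-37 - 5}{1 + \left(-1\right)^{2}} = 6630 \left(- \frac{42}{1 + 1}\right) = 6630 \left(- \frac{42}{2}\right) = 6630 \left(\left(-42\right) \frac{1}{2}\right) = 6630 \left(-21\right) = -139230$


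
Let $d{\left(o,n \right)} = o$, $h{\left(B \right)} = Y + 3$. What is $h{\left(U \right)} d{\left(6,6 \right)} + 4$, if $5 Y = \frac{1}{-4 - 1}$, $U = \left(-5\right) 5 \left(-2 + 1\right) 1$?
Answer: $\frac{544}{25} \approx 21.76$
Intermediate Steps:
$U = 25$ ($U = - 25 \left(\left(-1\right) 1\right) = \left(-25\right) \left(-1\right) = 25$)
$Y = - \frac{1}{25}$ ($Y = \frac{1}{5 \left(-4 - 1\right)} = \frac{1}{5 \left(-5\right)} = \frac{1}{5} \left(- \frac{1}{5}\right) = - \frac{1}{25} \approx -0.04$)
$h{\left(B \right)} = \frac{74}{25}$ ($h{\left(B \right)} = - \frac{1}{25} + 3 = \frac{74}{25}$)
$h{\left(U \right)} d{\left(6,6 \right)} + 4 = \frac{74}{25} \cdot 6 + 4 = \frac{444}{25} + 4 = \frac{544}{25}$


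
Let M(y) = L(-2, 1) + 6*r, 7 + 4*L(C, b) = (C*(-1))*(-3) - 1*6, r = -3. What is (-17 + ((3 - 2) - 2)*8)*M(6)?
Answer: 2275/4 ≈ 568.75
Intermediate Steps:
L(C, b) = -13/4 + 3*C/4 (L(C, b) = -7/4 + ((C*(-1))*(-3) - 1*6)/4 = -7/4 + (-C*(-3) - 6)/4 = -7/4 + (3*C - 6)/4 = -7/4 + (-6 + 3*C)/4 = -7/4 + (-3/2 + 3*C/4) = -13/4 + 3*C/4)
M(y) = -91/4 (M(y) = (-13/4 + (¾)*(-2)) + 6*(-3) = (-13/4 - 3/2) - 18 = -19/4 - 18 = -91/4)
(-17 + ((3 - 2) - 2)*8)*M(6) = (-17 + ((3 - 2) - 2)*8)*(-91/4) = (-17 + (1 - 2)*8)*(-91/4) = (-17 - 1*8)*(-91/4) = (-17 - 8)*(-91/4) = -25*(-91/4) = 2275/4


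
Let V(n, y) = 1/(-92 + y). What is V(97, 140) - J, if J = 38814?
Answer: -1863071/48 ≈ -38814.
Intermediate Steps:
V(97, 140) - J = 1/(-92 + 140) - 1*38814 = 1/48 - 38814 = -1863071/48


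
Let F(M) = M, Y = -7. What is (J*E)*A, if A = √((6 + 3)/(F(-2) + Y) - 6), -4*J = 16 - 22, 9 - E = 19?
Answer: -15*I*√7 ≈ -39.686*I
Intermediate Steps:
E = -10 (E = 9 - 1*19 = 9 - 19 = -10)
J = 3/2 (J = -(16 - 22)/4 = -¼*(-6) = 3/2 ≈ 1.5000)
A = I*√7 (A = √((6 + 3)/(-2 - 7) - 6) = √(9/(-9) - 6) = √(9*(-⅑) - 6) = √(-1 - 6) = √(-7) = I*√7 ≈ 2.6458*I)
(J*E)*A = ((3/2)*(-10))*(I*√7) = -15*I*√7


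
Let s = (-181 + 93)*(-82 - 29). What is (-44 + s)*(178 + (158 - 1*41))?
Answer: 2868580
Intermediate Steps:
s = 9768 (s = -88*(-111) = 9768)
(-44 + s)*(178 + (158 - 1*41)) = (-44 + 9768)*(178 + (158 - 1*41)) = 9724*(178 + (158 - 41)) = 9724*(178 + 117) = 9724*295 = 2868580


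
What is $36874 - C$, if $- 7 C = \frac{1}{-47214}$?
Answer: $\frac{12186783251}{330498} \approx 36874.0$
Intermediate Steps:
$C = \frac{1}{330498}$ ($C = - \frac{1}{7 \left(-47214\right)} = \left(- \frac{1}{7}\right) \left(- \frac{1}{47214}\right) = \frac{1}{330498} \approx 3.0257 \cdot 10^{-6}$)
$36874 - C = 36874 - \frac{1}{330498} = \frac{12186783251}{330498}$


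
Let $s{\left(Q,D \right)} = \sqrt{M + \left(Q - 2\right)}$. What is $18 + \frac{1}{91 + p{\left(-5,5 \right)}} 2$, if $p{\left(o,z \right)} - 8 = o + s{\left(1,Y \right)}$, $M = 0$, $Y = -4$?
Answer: $\frac{159254}{8837} - \frac{2 i}{8837} \approx 18.021 - 0.00022632 i$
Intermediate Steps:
$s{\left(Q,D \right)} = \sqrt{-2 + Q}$ ($s{\left(Q,D \right)} = \sqrt{0 + \left(Q - 2\right)} = \sqrt{0 + \left(-2 + Q\right)} = \sqrt{-2 + Q}$)
$p{\left(o,z \right)} = 8 + i + o$ ($p{\left(o,z \right)} = 8 + \left(o + \sqrt{-2 + 1}\right) = 8 + \left(o + \sqrt{-1}\right) = 8 + \left(o + i\right) = 8 + \left(i + o\right) = 8 + i + o$)
$18 + \frac{1}{91 + p{\left(-5,5 \right)}} 2 = 18 + \frac{1}{91 + \left(8 + i - 5\right)} 2 = 18 + \frac{1}{91 + \left(3 + i\right)} 2 = 18 + \frac{1}{94 + i} 2 = 18 + \frac{94 - i}{8837} \cdot 2 = 18 + \frac{2 \left(94 - i\right)}{8837}$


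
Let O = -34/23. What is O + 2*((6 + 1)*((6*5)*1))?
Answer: 9626/23 ≈ 418.52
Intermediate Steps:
O = -34/23 (O = -34*1/23 = -34/23 ≈ -1.4783)
O + 2*((6 + 1)*((6*5)*1)) = -34/23 + 2*((6 + 1)*((6*5)*1)) = -34/23 + 2*(7*(30*1)) = -34/23 + 2*(7*30) = -34/23 + 2*210 = -34/23 + 420 = 9626/23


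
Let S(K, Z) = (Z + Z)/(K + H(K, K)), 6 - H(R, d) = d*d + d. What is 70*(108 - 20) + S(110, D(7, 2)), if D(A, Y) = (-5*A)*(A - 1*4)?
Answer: 37249625/6047 ≈ 6160.0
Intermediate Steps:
H(R, d) = 6 - d - d² (H(R, d) = 6 - (d*d + d) = 6 - (d² + d) = 6 - (d + d²) = 6 + (-d - d²) = 6 - d - d²)
D(A, Y) = -5*A*(-4 + A) (D(A, Y) = (-5*A)*(A - 4) = (-5*A)*(-4 + A) = -5*A*(-4 + A))
S(K, Z) = 2*Z/(6 - K²) (S(K, Z) = (Z + Z)/(K + (6 - K - K²)) = (2*Z)/(6 - K²) = 2*Z/(6 - K²))
70*(108 - 20) + S(110, D(7, 2)) = 70*(108 - 20) - 2*5*7*(4 - 1*7)/(-6 + 110²) = 70*88 - 2*5*7*(4 - 7)/(-6 + 12100) = 6160 - 2*5*7*(-3)/12094 = 6160 - 2*(-105)*1/12094 = 6160 + 105/6047 = 37249625/6047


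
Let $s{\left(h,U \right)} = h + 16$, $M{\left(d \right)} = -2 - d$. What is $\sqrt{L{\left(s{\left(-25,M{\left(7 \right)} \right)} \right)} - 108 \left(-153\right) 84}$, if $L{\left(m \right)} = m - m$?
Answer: $108 \sqrt{119} \approx 1178.1$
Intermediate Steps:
$s{\left(h,U \right)} = 16 + h$
$L{\left(m \right)} = 0$
$\sqrt{L{\left(s{\left(-25,M{\left(7 \right)} \right)} \right)} - 108 \left(-153\right) 84} = \sqrt{0 - 108 \left(-153\right) 84} = \sqrt{0 - \left(-16524\right) 84} = \sqrt{0 - -1388016} = \sqrt{0 + 1388016} = \sqrt{1388016} = 108 \sqrt{119}$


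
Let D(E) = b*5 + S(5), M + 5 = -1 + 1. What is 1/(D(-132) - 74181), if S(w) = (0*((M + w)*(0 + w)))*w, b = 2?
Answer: -1/74171 ≈ -1.3482e-5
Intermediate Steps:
M = -5 (M = -5 + (-1 + 1) = -5 + 0 = -5)
S(w) = 0 (S(w) = (0*((-5 + w)*(0 + w)))*w = (0*((-5 + w)*w))*w = (0*(w*(-5 + w)))*w = 0*w = 0)
D(E) = 10 (D(E) = 2*5 + 0 = 10 + 0 = 10)
1/(D(-132) - 74181) = 1/(10 - 74181) = 1/(-74171) = -1/74171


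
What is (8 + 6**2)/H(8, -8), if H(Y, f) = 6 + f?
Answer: -22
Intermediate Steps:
(8 + 6**2)/H(8, -8) = (8 + 6**2)/(6 - 8) = (8 + 36)/(-2) = -1/2*44 = -22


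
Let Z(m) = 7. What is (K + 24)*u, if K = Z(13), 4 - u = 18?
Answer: -434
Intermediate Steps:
u = -14 (u = 4 - 1*18 = 4 - 18 = -14)
K = 7
(K + 24)*u = (7 + 24)*(-14) = 31*(-14) = -434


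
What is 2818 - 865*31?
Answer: -23997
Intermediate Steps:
2818 - 865*31 = 2818 - 1*26815 = 2818 - 26815 = -23997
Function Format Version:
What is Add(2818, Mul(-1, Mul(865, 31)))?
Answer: -23997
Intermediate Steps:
Add(2818, Mul(-1, Mul(865, 31))) = Add(2818, Mul(-1, 26815)) = Add(2818, -26815) = -23997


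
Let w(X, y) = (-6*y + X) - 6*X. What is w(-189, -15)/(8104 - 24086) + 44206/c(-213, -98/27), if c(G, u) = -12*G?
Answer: 87981854/5106249 ≈ 17.230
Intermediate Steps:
w(X, y) = -6*y - 5*X (w(X, y) = (X - 6*y) - 6*X = -6*y - 5*X)
w(-189, -15)/(8104 - 24086) + 44206/c(-213, -98/27) = (-6*(-15) - 5*(-189))/(8104 - 24086) + 44206/((-12*(-213))) = (90 + 945)/(-15982) + 44206/2556 = 1035*(-1/15982) + 44206*(1/2556) = -1035/15982 + 22103/1278 = 87981854/5106249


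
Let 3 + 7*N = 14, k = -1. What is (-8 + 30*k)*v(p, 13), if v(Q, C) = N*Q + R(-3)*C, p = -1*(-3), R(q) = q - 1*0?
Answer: 9120/7 ≈ 1302.9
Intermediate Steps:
N = 11/7 (N = -3/7 + (1/7)*14 = -3/7 + 2 = 11/7 ≈ 1.5714)
R(q) = q (R(q) = q + 0 = q)
p = 3
v(Q, C) = -3*C + 11*Q/7 (v(Q, C) = 11*Q/7 - 3*C = -3*C + 11*Q/7)
(-8 + 30*k)*v(p, 13) = (-8 + 30*(-1))*(-3*13 + (11/7)*3) = (-8 - 30)*(-39 + 33/7) = -38*(-240/7) = 9120/7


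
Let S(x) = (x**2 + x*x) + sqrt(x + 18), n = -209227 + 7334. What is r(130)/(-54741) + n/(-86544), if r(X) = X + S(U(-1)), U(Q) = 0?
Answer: 3680191331/1579168368 - sqrt(2)/18247 ≈ 2.3304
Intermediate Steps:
n = -201893
S(x) = sqrt(18 + x) + 2*x**2 (S(x) = (x**2 + x**2) + sqrt(18 + x) = 2*x**2 + sqrt(18 + x) = sqrt(18 + x) + 2*x**2)
r(X) = X + 3*sqrt(2) (r(X) = X + (sqrt(18 + 0) + 2*0**2) = X + (sqrt(18) + 2*0) = X + (3*sqrt(2) + 0) = X + 3*sqrt(2))
r(130)/(-54741) + n/(-86544) = (130 + 3*sqrt(2))/(-54741) - 201893/(-86544) = (130 + 3*sqrt(2))*(-1/54741) - 201893*(-1/86544) = (-130/54741 - sqrt(2)/18247) + 201893/86544 = 3680191331/1579168368 - sqrt(2)/18247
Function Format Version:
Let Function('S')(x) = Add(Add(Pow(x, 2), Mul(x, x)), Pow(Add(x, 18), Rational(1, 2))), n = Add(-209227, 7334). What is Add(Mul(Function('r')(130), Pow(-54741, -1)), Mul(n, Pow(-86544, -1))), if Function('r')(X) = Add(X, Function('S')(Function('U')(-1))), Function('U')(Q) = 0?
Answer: Add(Rational(3680191331, 1579168368), Mul(Rational(-1, 18247), Pow(2, Rational(1, 2)))) ≈ 2.3304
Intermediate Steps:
n = -201893
Function('S')(x) = Add(Pow(Add(18, x), Rational(1, 2)), Mul(2, Pow(x, 2))) (Function('S')(x) = Add(Add(Pow(x, 2), Pow(x, 2)), Pow(Add(18, x), Rational(1, 2))) = Add(Mul(2, Pow(x, 2)), Pow(Add(18, x), Rational(1, 2))) = Add(Pow(Add(18, x), Rational(1, 2)), Mul(2, Pow(x, 2))))
Function('r')(X) = Add(X, Mul(3, Pow(2, Rational(1, 2)))) (Function('r')(X) = Add(X, Add(Pow(Add(18, 0), Rational(1, 2)), Mul(2, Pow(0, 2)))) = Add(X, Add(Pow(18, Rational(1, 2)), Mul(2, 0))) = Add(X, Add(Mul(3, Pow(2, Rational(1, 2))), 0)) = Add(X, Mul(3, Pow(2, Rational(1, 2)))))
Add(Mul(Function('r')(130), Pow(-54741, -1)), Mul(n, Pow(-86544, -1))) = Add(Mul(Add(130, Mul(3, Pow(2, Rational(1, 2)))), Pow(-54741, -1)), Mul(-201893, Pow(-86544, -1))) = Add(Mul(Add(130, Mul(3, Pow(2, Rational(1, 2)))), Rational(-1, 54741)), Mul(-201893, Rational(-1, 86544))) = Add(Add(Rational(-130, 54741), Mul(Rational(-1, 18247), Pow(2, Rational(1, 2)))), Rational(201893, 86544)) = Add(Rational(3680191331, 1579168368), Mul(Rational(-1, 18247), Pow(2, Rational(1, 2))))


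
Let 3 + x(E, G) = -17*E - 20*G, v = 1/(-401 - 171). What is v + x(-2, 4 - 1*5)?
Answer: 29171/572 ≈ 50.998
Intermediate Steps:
v = -1/572 (v = 1/(-572) = -1/572 ≈ -0.0017483)
x(E, G) = -3 - 20*G - 17*E (x(E, G) = -3 + (-17*E - 20*G) = -3 + (-20*G - 17*E) = -3 - 20*G - 17*E)
v + x(-2, 4 - 1*5) = -1/572 + (-3 - 20*(4 - 1*5) - 17*(-2)) = -1/572 + (-3 - 20*(4 - 5) + 34) = -1/572 + (-3 - 20*(-1) + 34) = -1/572 + (-3 + 20 + 34) = -1/572 + 51 = 29171/572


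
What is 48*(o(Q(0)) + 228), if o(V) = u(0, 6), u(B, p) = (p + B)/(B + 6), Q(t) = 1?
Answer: 10992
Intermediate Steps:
u(B, p) = (B + p)/(6 + B)
o(V) = 1 (o(V) = (0 + 6)/(6 + 0) = 6/6 = (⅙)*6 = 1)
48*(o(Q(0)) + 228) = 48*(1 + 228) = 48*229 = 10992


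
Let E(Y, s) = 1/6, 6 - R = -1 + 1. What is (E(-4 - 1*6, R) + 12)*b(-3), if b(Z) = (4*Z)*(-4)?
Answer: 584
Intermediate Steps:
b(Z) = -16*Z
R = 6 (R = 6 - (-1 + 1) = 6 - 1*0 = 6 + 0 = 6)
E(Y, s) = ⅙
(E(-4 - 1*6, R) + 12)*b(-3) = (⅙ + 12)*(-16*(-3)) = (73/6)*48 = 584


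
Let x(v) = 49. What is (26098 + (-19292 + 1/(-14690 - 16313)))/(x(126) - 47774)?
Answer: -211006417/1479618175 ≈ -0.14261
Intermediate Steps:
(26098 + (-19292 + 1/(-14690 - 16313)))/(x(126) - 47774) = (26098 + (-19292 + 1/(-14690 - 16313)))/(49 - 47774) = (26098 + (-19292 + 1/(-31003)))/(-47725) = (26098 + (-19292 - 1/31003))*(-1/47725) = (26098 - 598109877/31003)*(-1/47725) = (211006417/31003)*(-1/47725) = -211006417/1479618175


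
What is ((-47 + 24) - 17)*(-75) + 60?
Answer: 3060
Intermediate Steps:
((-47 + 24) - 17)*(-75) + 60 = (-23 - 17)*(-75) + 60 = -40*(-75) + 60 = 3000 + 60 = 3060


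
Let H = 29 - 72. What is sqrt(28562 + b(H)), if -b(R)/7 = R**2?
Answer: sqrt(15619) ≈ 124.98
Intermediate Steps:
H = -43
b(R) = -7*R**2
sqrt(28562 + b(H)) = sqrt(28562 - 7*(-43)**2) = sqrt(28562 - 7*1849) = sqrt(28562 - 12943) = sqrt(15619)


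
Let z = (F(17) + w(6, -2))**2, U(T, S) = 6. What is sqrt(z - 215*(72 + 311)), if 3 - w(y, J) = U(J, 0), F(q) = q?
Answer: I*sqrt(82149) ≈ 286.62*I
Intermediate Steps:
w(y, J) = -3 (w(y, J) = 3 - 1*6 = 3 - 6 = -3)
z = 196 (z = (17 - 3)**2 = 14**2 = 196)
sqrt(z - 215*(72 + 311)) = sqrt(196 - 215*(72 + 311)) = sqrt(196 - 215*383) = sqrt(196 - 82345) = sqrt(-82149) = I*sqrt(82149)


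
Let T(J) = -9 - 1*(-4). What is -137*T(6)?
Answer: 685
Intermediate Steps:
T(J) = -5 (T(J) = -9 + 4 = -5)
-137*T(6) = -137*(-5) = 685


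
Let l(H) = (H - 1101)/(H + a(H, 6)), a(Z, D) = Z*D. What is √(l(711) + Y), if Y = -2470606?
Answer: 2*I*√1699950541989/1659 ≈ 1571.8*I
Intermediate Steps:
a(Z, D) = D*Z
l(H) = (-1101 + H)/(7*H) (l(H) = (H - 1101)/(H + 6*H) = (-1101 + H)/((7*H)) = (-1101 + H)*(1/(7*H)) = (-1101 + H)/(7*H))
√(l(711) + Y) = √((⅐)*(-1101 + 711)/711 - 2470606) = √((⅐)*(1/711)*(-390) - 2470606) = √(-130/1659 - 2470606) = √(-4098735484/1659) = 2*I*√1699950541989/1659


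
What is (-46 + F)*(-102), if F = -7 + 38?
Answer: 1530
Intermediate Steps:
F = 31
(-46 + F)*(-102) = (-46 + 31)*(-102) = -15*(-102) = 1530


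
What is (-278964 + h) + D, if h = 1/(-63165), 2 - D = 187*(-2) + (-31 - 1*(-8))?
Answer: -17595558226/63165 ≈ -2.7857e+5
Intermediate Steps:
D = 399 (D = 2 - (187*(-2) + (-31 - 1*(-8))) = 2 - (-374 + (-31 + 8)) = 2 - (-374 - 23) = 2 - 1*(-397) = 2 + 397 = 399)
h = -1/63165 ≈ -1.5832e-5
(-278964 + h) + D = (-278964 - 1/63165) + 399 = -17620761061/63165 + 399 = -17595558226/63165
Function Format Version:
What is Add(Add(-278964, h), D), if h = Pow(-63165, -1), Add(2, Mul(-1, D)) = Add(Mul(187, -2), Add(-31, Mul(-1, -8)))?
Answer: Rational(-17595558226, 63165) ≈ -2.7857e+5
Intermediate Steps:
D = 399 (D = Add(2, Mul(-1, Add(Mul(187, -2), Add(-31, Mul(-1, -8))))) = Add(2, Mul(-1, Add(-374, Add(-31, 8)))) = Add(2, Mul(-1, Add(-374, -23))) = Add(2, Mul(-1, -397)) = Add(2, 397) = 399)
h = Rational(-1, 63165) ≈ -1.5832e-5
Add(Add(-278964, h), D) = Add(Add(-278964, Rational(-1, 63165)), 399) = Add(Rational(-17620761061, 63165), 399) = Rational(-17595558226, 63165)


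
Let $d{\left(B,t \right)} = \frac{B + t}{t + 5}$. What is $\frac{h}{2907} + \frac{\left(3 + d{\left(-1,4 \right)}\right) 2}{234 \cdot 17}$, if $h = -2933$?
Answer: $- \frac{114197}{113373} \approx -1.0073$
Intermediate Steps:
$d{\left(B,t \right)} = \frac{B + t}{5 + t}$
$\frac{h}{2907} + \frac{\left(3 + d{\left(-1,4 \right)}\right) 2}{234 \cdot 17} = - \frac{2933}{2907} + \frac{\left(3 + \frac{-1 + 4}{5 + 4}\right) 2}{234 \cdot 17} = \left(-2933\right) \frac{1}{2907} + \frac{\left(3 + \frac{1}{9} \cdot 3\right) 2}{3978} = - \frac{2933}{2907} + \left(3 + \frac{1}{9} \cdot 3\right) 2 \cdot \frac{1}{3978} = - \frac{2933}{2907} + \left(3 + \frac{1}{3}\right) 2 \cdot \frac{1}{3978} = - \frac{2933}{2907} + \frac{10}{3} \cdot 2 \cdot \frac{1}{3978} = - \frac{2933}{2907} + \frac{20}{3} \cdot \frac{1}{3978} = - \frac{2933}{2907} + \frac{10}{5967} = - \frac{114197}{113373}$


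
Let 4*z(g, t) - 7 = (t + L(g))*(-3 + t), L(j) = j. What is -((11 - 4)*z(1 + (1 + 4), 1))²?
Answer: -2401/16 ≈ -150.06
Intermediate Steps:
z(g, t) = 7/4 + (-3 + t)*(g + t)/4 (z(g, t) = 7/4 + ((t + g)*(-3 + t))/4 = 7/4 + ((g + t)*(-3 + t))/4 = 7/4 + ((-3 + t)*(g + t))/4 = 7/4 + (-3 + t)*(g + t)/4)
-((11 - 4)*z(1 + (1 + 4), 1))² = -((11 - 4)*(7/4 - 3*(1 + (1 + 4))/4 - ¾*1 + (¼)*1² + (¼)*(1 + (1 + 4))*1))² = -(7*(7/4 - 3*(1 + 5)/4 - ¾ + (¼)*1 + (¼)*(1 + 5)*1))² = -(7*(7/4 - ¾*6 - ¾ + ¼ + (¼)*6*1))² = -(7*(7/4 - 9/2 - ¾ + ¼ + 3/2))² = -(7*(-7/4))² = -(-49/4)² = -1*2401/16 = -2401/16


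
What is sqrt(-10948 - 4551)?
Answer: I*sqrt(15499) ≈ 124.49*I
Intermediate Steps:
sqrt(-10948 - 4551) = sqrt(-15499) = I*sqrt(15499)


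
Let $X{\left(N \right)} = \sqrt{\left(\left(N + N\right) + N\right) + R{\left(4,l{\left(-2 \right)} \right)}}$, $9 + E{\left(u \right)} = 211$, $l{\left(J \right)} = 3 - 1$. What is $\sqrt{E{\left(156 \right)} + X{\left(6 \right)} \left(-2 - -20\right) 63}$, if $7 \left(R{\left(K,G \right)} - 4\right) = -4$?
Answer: $\sqrt{202 + 810 \sqrt{42}} \approx 73.834$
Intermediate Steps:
$l{\left(J \right)} = 2$ ($l{\left(J \right)} = 3 - 1 = 2$)
$E{\left(u \right)} = 202$ ($E{\left(u \right)} = -9 + 211 = 202$)
$R{\left(K,G \right)} = \frac{24}{7}$ ($R{\left(K,G \right)} = 4 + \frac{1}{7} \left(-4\right) = 4 - \frac{4}{7} = \frac{24}{7}$)
$X{\left(N \right)} = \sqrt{\frac{24}{7} + 3 N}$ ($X{\left(N \right)} = \sqrt{\left(\left(N + N\right) + N\right) + \frac{24}{7}} = \sqrt{\left(2 N + N\right) + \frac{24}{7}} = \sqrt{3 N + \frac{24}{7}} = \sqrt{\frac{24}{7} + 3 N}$)
$\sqrt{E{\left(156 \right)} + X{\left(6 \right)} \left(-2 - -20\right) 63} = \sqrt{202 + \frac{\sqrt{168 + 147 \cdot 6}}{7} \left(-2 - -20\right) 63} = \sqrt{202 + \frac{\sqrt{168 + 882}}{7} \left(-2 + 20\right) 63} = \sqrt{202 + \frac{\sqrt{1050}}{7} \cdot 18 \cdot 63} = \sqrt{202 + \frac{5 \sqrt{42}}{7} \cdot 18 \cdot 63} = \sqrt{202 + \frac{90 \sqrt{42}}{7} \cdot 63} = \sqrt{202 + 810 \sqrt{42}}$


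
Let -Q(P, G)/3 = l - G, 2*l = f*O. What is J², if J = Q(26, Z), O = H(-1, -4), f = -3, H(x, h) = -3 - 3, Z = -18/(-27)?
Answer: 625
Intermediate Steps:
Z = ⅔ (Z = -18*(-1/27) = ⅔ ≈ 0.66667)
H(x, h) = -6
O = -6
l = 9 (l = (-3*(-6))/2 = (½)*18 = 9)
Q(P, G) = -27 + 3*G (Q(P, G) = -3*(9 - G) = -27 + 3*G)
J = -25 (J = -27 + 3*(⅔) = -27 + 2 = -25)
J² = (-25)² = 625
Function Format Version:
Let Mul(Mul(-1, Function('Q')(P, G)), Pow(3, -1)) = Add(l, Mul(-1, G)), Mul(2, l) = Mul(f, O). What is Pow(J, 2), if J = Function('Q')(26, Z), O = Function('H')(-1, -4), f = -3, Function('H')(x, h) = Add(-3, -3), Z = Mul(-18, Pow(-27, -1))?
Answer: 625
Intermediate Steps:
Z = Rational(2, 3) (Z = Mul(-18, Rational(-1, 27)) = Rational(2, 3) ≈ 0.66667)
Function('H')(x, h) = -6
O = -6
l = 9 (l = Mul(Rational(1, 2), Mul(-3, -6)) = Mul(Rational(1, 2), 18) = 9)
Function('Q')(P, G) = Add(-27, Mul(3, G)) (Function('Q')(P, G) = Mul(-3, Add(9, Mul(-1, G))) = Add(-27, Mul(3, G)))
J = -25 (J = Add(-27, Mul(3, Rational(2, 3))) = Add(-27, 2) = -25)
Pow(J, 2) = Pow(-25, 2) = 625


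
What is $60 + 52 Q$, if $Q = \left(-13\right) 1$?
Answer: $-616$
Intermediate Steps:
$Q = -13$
$60 + 52 Q = 60 + 52 \left(-13\right) = 60 - 676 = -616$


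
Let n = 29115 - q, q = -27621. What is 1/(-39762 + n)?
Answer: 1/16974 ≈ 5.8914e-5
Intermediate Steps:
n = 56736 (n = 29115 - 1*(-27621) = 29115 + 27621 = 56736)
1/(-39762 + n) = 1/(-39762 + 56736) = 1/16974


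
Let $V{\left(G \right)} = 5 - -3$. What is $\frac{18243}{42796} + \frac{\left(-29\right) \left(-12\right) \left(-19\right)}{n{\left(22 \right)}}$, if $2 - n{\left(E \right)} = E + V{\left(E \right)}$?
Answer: $\frac{70869489}{299572} \approx 236.57$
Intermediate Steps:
$V{\left(G \right)} = 8$ ($V{\left(G \right)} = 5 + 3 = 8$)
$n{\left(E \right)} = -6 - E$ ($n{\left(E \right)} = 2 - \left(E + 8\right) = 2 - \left(8 + E\right) = -6 - E$)
$\frac{18243}{42796} + \frac{\left(-29\right) \left(-12\right) \left(-19\right)}{n{\left(22 \right)}} = \frac{18243}{42796} + \frac{\left(-29\right) \left(-12\right) \left(-19\right)}{-6 - 22} = 18243 \cdot \frac{1}{42796} + \frac{348 \left(-19\right)}{-6 - 22} = \frac{18243}{42796} - \frac{6612}{-28} = \frac{18243}{42796} - - \frac{1653}{7} = \frac{18243}{42796} + \frac{1653}{7} = \frac{70869489}{299572}$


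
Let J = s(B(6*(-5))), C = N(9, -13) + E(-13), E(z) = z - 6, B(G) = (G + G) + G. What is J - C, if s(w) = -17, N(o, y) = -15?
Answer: 17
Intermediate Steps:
B(G) = 3*G (B(G) = 2*G + G = 3*G)
E(z) = -6 + z
C = -34 (C = -15 + (-6 - 13) = -15 - 19 = -34)
J = -17
J - C = -17 - 1*(-34) = -17 + 34 = 17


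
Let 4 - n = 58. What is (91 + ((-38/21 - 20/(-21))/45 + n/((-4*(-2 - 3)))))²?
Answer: 343694521/44100 ≈ 7793.5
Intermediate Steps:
n = -54 (n = 4 - 1*58 = 4 - 58 = -54)
(91 + ((-38/21 - 20/(-21))/45 + n/((-4*(-2 - 3)))))² = (91 + ((-38/21 - 20/(-21))/45 - 54*(-1/(4*(-2 - 3)))))² = (91 + ((-38*1/21 - 20*(-1/21))*(1/45) - 54/((-4*(-5)))))² = (91 + ((-38/21 + 20/21)*(1/45) - 54/20))² = (91 + (-6/7*1/45 - 54*1/20))² = (91 + (-2/105 - 27/10))² = (91 - 571/210)² = (18539/210)² = 343694521/44100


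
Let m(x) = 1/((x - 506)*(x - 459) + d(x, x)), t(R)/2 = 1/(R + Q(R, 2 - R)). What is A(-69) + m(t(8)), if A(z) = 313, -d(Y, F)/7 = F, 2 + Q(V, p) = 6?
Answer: 2615213005/8355313 ≈ 313.00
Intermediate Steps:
Q(V, p) = 4 (Q(V, p) = -2 + 6 = 4)
d(Y, F) = -7*F
t(R) = 2/(4 + R) (t(R) = 2/(R + 4) = 2/(4 + R))
m(x) = 1/(-7*x + (-506 + x)*(-459 + x)) (m(x) = 1/((x - 506)*(x - 459) - 7*x) = 1/((-506 + x)*(-459 + x) - 7*x) = 1/(-7*x + (-506 + x)*(-459 + x)))
A(-69) + m(t(8)) = 313 + 1/(232254 + (2/(4 + 8))² - 1944/(4 + 8)) = 313 + 1/(232254 + (2/12)² - 1944/12) = 313 + 1/(232254 + (2*(1/12))² - 1944/12) = 313 + 1/(232254 + (⅙)² - 972*⅙) = 313 + 1/(232254 + 1/36 - 162) = 313 + 1/(8355313/36) = 313 + 36/8355313 = 2615213005/8355313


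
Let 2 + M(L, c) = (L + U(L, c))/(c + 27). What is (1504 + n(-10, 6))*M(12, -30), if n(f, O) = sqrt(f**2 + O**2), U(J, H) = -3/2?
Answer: -8272 - 11*sqrt(34) ≈ -8336.1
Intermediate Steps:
U(J, H) = -3/2 (U(J, H) = -3*1/2 = -3/2)
M(L, c) = -2 + (-3/2 + L)/(27 + c) (M(L, c) = -2 + (L - 3/2)/(c + 27) = -2 + (-3/2 + L)/(27 + c))
n(f, O) = sqrt(O**2 + f**2)
(1504 + n(-10, 6))*M(12, -30) = (1504 + sqrt(6**2 + (-10)**2))*((-111/2 + 12 - 2*(-30))/(27 - 30)) = (1504 + sqrt(36 + 100))*((-111/2 + 12 + 60)/(-3)) = (1504 + sqrt(136))*(-1/3*33/2) = (1504 + 2*sqrt(34))*(-11/2) = -8272 - 11*sqrt(34)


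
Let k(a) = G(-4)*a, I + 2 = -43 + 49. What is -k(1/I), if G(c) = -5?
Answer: 5/4 ≈ 1.2500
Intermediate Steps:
I = 4 (I = -2 + (-43 + 49) = -2 + 6 = 4)
k(a) = -5*a
-k(1/I) = -(-5)/4 = -1*(-5/4) = 5/4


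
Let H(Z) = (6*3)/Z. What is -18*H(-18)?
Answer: 18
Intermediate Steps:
H(Z) = 18/Z
-18*H(-18) = -324/(-18) = -324*(-1)/18 = -18*(-1) = 18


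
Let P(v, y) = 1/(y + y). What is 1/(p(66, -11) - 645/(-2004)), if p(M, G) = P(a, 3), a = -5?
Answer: 2004/979 ≈ 2.0470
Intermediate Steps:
P(v, y) = 1/(2*y)
p(M, G) = ⅙ (p(M, G) = (½)/3 = (½)*(⅓) = ⅙)
1/(p(66, -11) - 645/(-2004)) = 1/(⅙ - 645/(-2004)) = 1/(⅙ - 645*(-1/2004)) = 1/(⅙ + 215/668) = 1/(979/2004) = 2004/979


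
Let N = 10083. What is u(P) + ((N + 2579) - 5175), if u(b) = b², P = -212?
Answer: 52431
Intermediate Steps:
u(P) + ((N + 2579) - 5175) = (-212)² + ((10083 + 2579) - 5175) = 44944 + (12662 - 5175) = 44944 + 7487 = 52431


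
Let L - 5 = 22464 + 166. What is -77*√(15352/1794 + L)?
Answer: -77*√18219210087/897 ≈ -11587.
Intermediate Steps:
L = 22635 (L = 5 + (22464 + 166) = 5 + 22630 = 22635)
-77*√(15352/1794 + L) = -77*√(15352/1794 + 22635) = -77*√(15352*(1/1794) + 22635) = -77*√(7676/897 + 22635) = -77*√18219210087/897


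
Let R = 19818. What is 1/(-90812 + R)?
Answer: -1/70994 ≈ -1.4086e-5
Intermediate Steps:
1/(-90812 + R) = 1/(-90812 + 19818) = 1/(-70994) = -1/70994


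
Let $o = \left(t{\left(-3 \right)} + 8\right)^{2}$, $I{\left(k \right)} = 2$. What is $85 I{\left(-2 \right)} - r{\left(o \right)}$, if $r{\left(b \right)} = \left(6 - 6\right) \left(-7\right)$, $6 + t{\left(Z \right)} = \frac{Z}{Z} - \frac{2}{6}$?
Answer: $170$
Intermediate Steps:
$t{\left(Z \right)} = - \frac{16}{3}$ ($t{\left(Z \right)} = -6 + \left(\frac{Z}{Z} - \frac{2}{6}\right) = -6 + \left(1 - \frac{1}{3}\right) = -6 + \frac{2}{3} = - \frac{16}{3}$)
$o = \frac{64}{9}$ ($o = \left(- \frac{16}{3} + 8\right)^{2} = \left(\frac{8}{3}\right)^{2} = \frac{64}{9} \approx 7.1111$)
$r{\left(b \right)} = 0$ ($r{\left(b \right)} = 0 \left(-7\right) = 0$)
$85 I{\left(-2 \right)} - r{\left(o \right)} = 85 \cdot 2 - 0 = 170 + 0 = 170$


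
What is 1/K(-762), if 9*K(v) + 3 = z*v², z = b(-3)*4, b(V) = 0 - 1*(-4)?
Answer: 3/3096767 ≈ 9.6875e-7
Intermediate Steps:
b(V) = 4 (b(V) = 0 + 4 = 4)
z = 16 (z = 4*4 = 16)
K(v) = -⅓ + 16*v²/9 (K(v) = -⅓ + (16*v²)/9 = -⅓ + 16*v²/9)
1/K(-762) = 1/(-⅓ + (16/9)*(-762)²) = 1/(-⅓ + (16/9)*580644) = 1/(-⅓ + 1032256) = 1/(3096767/3) = 3/3096767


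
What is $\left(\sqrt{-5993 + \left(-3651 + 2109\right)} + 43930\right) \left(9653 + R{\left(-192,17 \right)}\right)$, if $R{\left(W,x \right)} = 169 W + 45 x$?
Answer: $-967777900 - 22030 i \sqrt{7535} \approx -9.6778 \cdot 10^{8} - 1.9123 \cdot 10^{6} i$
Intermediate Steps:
$R{\left(W,x \right)} = 45 x + 169 W$
$\left(\sqrt{-5993 + \left(-3651 + 2109\right)} + 43930\right) \left(9653 + R{\left(-192,17 \right)}\right) = \left(\sqrt{-5993 + \left(-3651 + 2109\right)} + 43930\right) \left(9653 + \left(45 \cdot 17 + 169 \left(-192\right)\right)\right) = \left(\sqrt{-5993 - 1542} + 43930\right) \left(9653 + \left(765 - 32448\right)\right) = \left(\sqrt{-7535} + 43930\right) \left(9653 - 31683\right) = \left(i \sqrt{7535} + 43930\right) \left(-22030\right) = \left(43930 + i \sqrt{7535}\right) \left(-22030\right) = -967777900 - 22030 i \sqrt{7535}$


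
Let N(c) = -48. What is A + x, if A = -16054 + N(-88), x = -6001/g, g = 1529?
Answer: -24625959/1529 ≈ -16106.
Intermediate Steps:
x = -6001/1529 ≈ -3.9248
A = -16102 (A = -16054 - 48 = -16102)
A + x = -16102 - 6001/1529 = -24625959/1529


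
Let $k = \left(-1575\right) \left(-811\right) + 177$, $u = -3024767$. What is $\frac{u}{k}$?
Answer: $- \frac{3024767}{1277502} \approx -2.3677$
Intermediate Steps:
$k = 1277502$ ($k = 1277325 + 177 = 1277502$)
$\frac{u}{k} = - \frac{3024767}{1277502}$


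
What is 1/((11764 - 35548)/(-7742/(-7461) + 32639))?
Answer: -243527321/177452424 ≈ -1.3724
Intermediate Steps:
1/((11764 - 35548)/(-7742/(-7461) + 32639)) = 1/(-23784/(-7742*(-1/7461) + 32639)) = 1/(-23784/(7742/7461 + 32639)) = 1/(-23784/243527321/7461) = 1/(-23784*7461/243527321) = 1/(-177452424/243527321) = -243527321/177452424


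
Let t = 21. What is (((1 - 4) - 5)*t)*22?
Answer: -3696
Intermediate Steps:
(((1 - 4) - 5)*t)*22 = (((1 - 4) - 5)*21)*22 = ((-3 - 5)*21)*22 = -8*21*22 = -168*22 = -3696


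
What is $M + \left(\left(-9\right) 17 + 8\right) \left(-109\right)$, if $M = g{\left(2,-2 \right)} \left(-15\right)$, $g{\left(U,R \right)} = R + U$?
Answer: $15805$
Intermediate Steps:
$M = 0$ ($M = \left(-2 + 2\right) \left(-15\right) = 0 \left(-15\right) = 0$)
$M + \left(\left(-9\right) 17 + 8\right) \left(-109\right) = 0 + \left(\left(-9\right) 17 + 8\right) \left(-109\right) = 0 + \left(-153 + 8\right) \left(-109\right) = 0 - -15805 = 0 + 15805 = 15805$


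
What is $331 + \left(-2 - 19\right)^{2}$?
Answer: $772$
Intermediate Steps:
$331 + \left(-2 - 19\right)^{2} = 331 + \left(-21\right)^{2} = 331 + 441 = 772$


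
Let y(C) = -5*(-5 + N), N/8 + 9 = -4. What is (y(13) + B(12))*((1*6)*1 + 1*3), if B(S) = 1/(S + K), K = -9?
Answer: 4908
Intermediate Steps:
N = -104 (N = -72 + 8*(-4) = -72 - 32 = -104)
y(C) = 545 (y(C) = -5*(-5 - 104) = -5*(-109) = 545)
B(S) = 1/(-9 + S) (B(S) = 1/(S - 9) = 1/(-9 + S))
(y(13) + B(12))*((1*6)*1 + 1*3) = (545 + 1/(-9 + 12))*((1*6)*1 + 1*3) = (545 + 1/3)*(6*1 + 3) = (545 + ⅓)*(6 + 3) = (1636/3)*9 = 4908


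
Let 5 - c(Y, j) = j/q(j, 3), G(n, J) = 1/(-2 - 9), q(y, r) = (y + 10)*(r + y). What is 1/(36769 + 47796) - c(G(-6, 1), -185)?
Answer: -41484889/8287370 ≈ -5.0058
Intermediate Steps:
q(y, r) = (10 + y)*(r + y)
G(n, J) = -1/11 (G(n, J) = 1/(-11) = -1/11)
c(Y, j) = 5 - j/(30 + j**2 + 13*j) (c(Y, j) = 5 - j/(j**2 + 10*3 + 10*j + 3*j) = 5 - j/(j**2 + 30 + 10*j + 3*j) = 5 - j/(30 + j**2 + 13*j))
1/(36769 + 47796) - c(G(-6, 1), -185) = 1/(36769 + 47796) - (150 + 5*(-185)**2 + 64*(-185))/(30 + (-185)**2 + 13*(-185)) = 1/84565 - (150 + 5*34225 - 11840)/(30 + 34225 - 2405) = 1/84565 - (150 + 171125 - 11840)/31850 = 1/84565 - 159435/31850 = 1/84565 - 1*31887/6370 = 1/84565 - 31887/6370 = -41484889/8287370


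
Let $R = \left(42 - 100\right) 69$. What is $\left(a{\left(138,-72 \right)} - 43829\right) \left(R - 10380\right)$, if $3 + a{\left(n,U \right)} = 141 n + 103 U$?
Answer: $457203780$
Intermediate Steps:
$R = -4002$ ($R = \left(-58\right) 69 = -4002$)
$a{\left(n,U \right)} = -3 + 103 U + 141 n$ ($a{\left(n,U \right)} = -3 + \left(141 n + 103 U\right) = -3 + \left(103 U + 141 n\right) = -3 + 103 U + 141 n$)
$\left(a{\left(138,-72 \right)} - 43829\right) \left(R - 10380\right) = \left(\left(-3 + 103 \left(-72\right) + 141 \cdot 138\right) - 43829\right) \left(-4002 - 10380\right) = \left(\left(-3 - 7416 + 19458\right) - 43829\right) \left(-14382\right) = \left(12039 - 43829\right) \left(-14382\right) = \left(-31790\right) \left(-14382\right) = 457203780$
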